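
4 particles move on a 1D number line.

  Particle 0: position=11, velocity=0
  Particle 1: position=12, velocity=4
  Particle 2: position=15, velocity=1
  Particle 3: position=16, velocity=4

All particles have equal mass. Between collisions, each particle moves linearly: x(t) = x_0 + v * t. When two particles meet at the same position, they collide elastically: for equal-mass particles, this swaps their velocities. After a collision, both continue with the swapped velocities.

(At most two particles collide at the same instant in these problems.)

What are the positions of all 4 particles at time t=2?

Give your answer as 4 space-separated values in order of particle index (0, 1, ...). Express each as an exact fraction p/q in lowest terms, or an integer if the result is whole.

Answer: 11 17 20 24

Derivation:
Collision at t=1: particles 1 and 2 swap velocities; positions: p0=11 p1=16 p2=16 p3=20; velocities now: v0=0 v1=1 v2=4 v3=4
Advance to t=2 (no further collisions before then); velocities: v0=0 v1=1 v2=4 v3=4; positions = 11 17 20 24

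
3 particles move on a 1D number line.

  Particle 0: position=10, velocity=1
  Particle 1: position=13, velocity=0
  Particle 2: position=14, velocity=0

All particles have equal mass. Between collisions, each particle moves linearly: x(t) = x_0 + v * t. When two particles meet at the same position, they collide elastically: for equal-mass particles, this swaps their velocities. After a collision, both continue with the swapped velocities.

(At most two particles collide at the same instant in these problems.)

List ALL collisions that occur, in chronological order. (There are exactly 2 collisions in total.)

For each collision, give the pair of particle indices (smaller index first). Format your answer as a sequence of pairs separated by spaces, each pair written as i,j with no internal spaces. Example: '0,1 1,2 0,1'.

Collision at t=3: particles 0 and 1 swap velocities; positions: p0=13 p1=13 p2=14; velocities now: v0=0 v1=1 v2=0
Collision at t=4: particles 1 and 2 swap velocities; positions: p0=13 p1=14 p2=14; velocities now: v0=0 v1=0 v2=1

Answer: 0,1 1,2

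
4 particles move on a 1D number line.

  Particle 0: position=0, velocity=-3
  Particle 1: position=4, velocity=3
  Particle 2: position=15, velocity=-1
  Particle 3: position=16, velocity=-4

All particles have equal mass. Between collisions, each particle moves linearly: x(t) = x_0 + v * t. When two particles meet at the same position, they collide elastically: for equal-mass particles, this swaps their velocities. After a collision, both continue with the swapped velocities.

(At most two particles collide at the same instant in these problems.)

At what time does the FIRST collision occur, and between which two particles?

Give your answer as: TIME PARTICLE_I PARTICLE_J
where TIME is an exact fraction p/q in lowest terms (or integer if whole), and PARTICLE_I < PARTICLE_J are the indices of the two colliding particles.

Answer: 1/3 2 3

Derivation:
Pair (0,1): pos 0,4 vel -3,3 -> not approaching (rel speed -6 <= 0)
Pair (1,2): pos 4,15 vel 3,-1 -> gap=11, closing at 4/unit, collide at t=11/4
Pair (2,3): pos 15,16 vel -1,-4 -> gap=1, closing at 3/unit, collide at t=1/3
Earliest collision: t=1/3 between 2 and 3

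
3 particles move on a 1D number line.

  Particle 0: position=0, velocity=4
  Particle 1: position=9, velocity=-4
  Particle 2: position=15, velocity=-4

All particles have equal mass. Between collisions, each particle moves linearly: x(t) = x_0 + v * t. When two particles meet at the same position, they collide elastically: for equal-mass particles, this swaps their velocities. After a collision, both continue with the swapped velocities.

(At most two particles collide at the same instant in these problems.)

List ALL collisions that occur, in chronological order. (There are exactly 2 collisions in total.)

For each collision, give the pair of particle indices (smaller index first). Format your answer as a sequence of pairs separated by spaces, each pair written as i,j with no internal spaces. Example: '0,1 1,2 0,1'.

Answer: 0,1 1,2

Derivation:
Collision at t=9/8: particles 0 and 1 swap velocities; positions: p0=9/2 p1=9/2 p2=21/2; velocities now: v0=-4 v1=4 v2=-4
Collision at t=15/8: particles 1 and 2 swap velocities; positions: p0=3/2 p1=15/2 p2=15/2; velocities now: v0=-4 v1=-4 v2=4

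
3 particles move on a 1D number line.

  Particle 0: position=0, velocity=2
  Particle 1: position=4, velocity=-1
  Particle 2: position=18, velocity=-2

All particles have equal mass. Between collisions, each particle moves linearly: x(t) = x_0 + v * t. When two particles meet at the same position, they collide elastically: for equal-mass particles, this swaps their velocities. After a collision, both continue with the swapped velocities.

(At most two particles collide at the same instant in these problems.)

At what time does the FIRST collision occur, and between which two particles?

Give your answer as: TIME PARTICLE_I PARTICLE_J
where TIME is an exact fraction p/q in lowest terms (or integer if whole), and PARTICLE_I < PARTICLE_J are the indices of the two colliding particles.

Pair (0,1): pos 0,4 vel 2,-1 -> gap=4, closing at 3/unit, collide at t=4/3
Pair (1,2): pos 4,18 vel -1,-2 -> gap=14, closing at 1/unit, collide at t=14
Earliest collision: t=4/3 between 0 and 1

Answer: 4/3 0 1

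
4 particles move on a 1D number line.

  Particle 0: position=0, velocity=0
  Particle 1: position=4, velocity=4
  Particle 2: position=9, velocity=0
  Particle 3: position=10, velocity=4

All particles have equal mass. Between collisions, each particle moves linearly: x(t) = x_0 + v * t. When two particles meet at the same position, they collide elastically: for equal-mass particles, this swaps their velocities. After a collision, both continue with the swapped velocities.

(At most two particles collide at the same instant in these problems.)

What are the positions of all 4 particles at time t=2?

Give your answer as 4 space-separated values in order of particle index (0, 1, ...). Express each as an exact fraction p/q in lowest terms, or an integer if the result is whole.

Answer: 0 9 12 18

Derivation:
Collision at t=5/4: particles 1 and 2 swap velocities; positions: p0=0 p1=9 p2=9 p3=15; velocities now: v0=0 v1=0 v2=4 v3=4
Advance to t=2 (no further collisions before then); velocities: v0=0 v1=0 v2=4 v3=4; positions = 0 9 12 18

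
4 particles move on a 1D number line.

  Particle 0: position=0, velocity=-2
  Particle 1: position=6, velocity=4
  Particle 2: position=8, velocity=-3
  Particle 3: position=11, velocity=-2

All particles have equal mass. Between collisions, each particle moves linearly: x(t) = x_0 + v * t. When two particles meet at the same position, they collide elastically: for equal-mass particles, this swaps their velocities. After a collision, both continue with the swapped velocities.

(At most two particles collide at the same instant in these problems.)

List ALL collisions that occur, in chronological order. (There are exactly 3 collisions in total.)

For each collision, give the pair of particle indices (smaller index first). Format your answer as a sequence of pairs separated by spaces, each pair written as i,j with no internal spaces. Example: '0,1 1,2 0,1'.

Collision at t=2/7: particles 1 and 2 swap velocities; positions: p0=-4/7 p1=50/7 p2=50/7 p3=73/7; velocities now: v0=-2 v1=-3 v2=4 v3=-2
Collision at t=5/6: particles 2 and 3 swap velocities; positions: p0=-5/3 p1=11/2 p2=28/3 p3=28/3; velocities now: v0=-2 v1=-3 v2=-2 v3=4
Collision at t=8: particles 0 and 1 swap velocities; positions: p0=-16 p1=-16 p2=-5 p3=38; velocities now: v0=-3 v1=-2 v2=-2 v3=4

Answer: 1,2 2,3 0,1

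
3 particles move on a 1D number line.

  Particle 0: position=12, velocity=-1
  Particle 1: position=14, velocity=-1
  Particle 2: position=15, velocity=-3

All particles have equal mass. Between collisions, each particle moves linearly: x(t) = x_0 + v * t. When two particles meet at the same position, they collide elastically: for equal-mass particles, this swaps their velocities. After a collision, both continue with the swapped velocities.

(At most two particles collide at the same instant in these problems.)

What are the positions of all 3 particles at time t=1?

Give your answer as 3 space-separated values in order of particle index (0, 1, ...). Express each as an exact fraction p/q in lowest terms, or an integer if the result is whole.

Answer: 11 12 13

Derivation:
Collision at t=1/2: particles 1 and 2 swap velocities; positions: p0=23/2 p1=27/2 p2=27/2; velocities now: v0=-1 v1=-3 v2=-1
Advance to t=1 (no further collisions before then); velocities: v0=-1 v1=-3 v2=-1; positions = 11 12 13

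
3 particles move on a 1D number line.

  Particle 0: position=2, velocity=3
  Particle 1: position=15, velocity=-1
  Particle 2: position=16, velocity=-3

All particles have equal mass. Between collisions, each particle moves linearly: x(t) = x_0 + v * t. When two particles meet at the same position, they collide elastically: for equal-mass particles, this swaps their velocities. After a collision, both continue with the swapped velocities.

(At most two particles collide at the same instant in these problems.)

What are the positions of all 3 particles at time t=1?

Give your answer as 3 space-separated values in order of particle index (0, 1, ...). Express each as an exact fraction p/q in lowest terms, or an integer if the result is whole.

Collision at t=1/2: particles 1 and 2 swap velocities; positions: p0=7/2 p1=29/2 p2=29/2; velocities now: v0=3 v1=-3 v2=-1
Advance to t=1 (no further collisions before then); velocities: v0=3 v1=-3 v2=-1; positions = 5 13 14

Answer: 5 13 14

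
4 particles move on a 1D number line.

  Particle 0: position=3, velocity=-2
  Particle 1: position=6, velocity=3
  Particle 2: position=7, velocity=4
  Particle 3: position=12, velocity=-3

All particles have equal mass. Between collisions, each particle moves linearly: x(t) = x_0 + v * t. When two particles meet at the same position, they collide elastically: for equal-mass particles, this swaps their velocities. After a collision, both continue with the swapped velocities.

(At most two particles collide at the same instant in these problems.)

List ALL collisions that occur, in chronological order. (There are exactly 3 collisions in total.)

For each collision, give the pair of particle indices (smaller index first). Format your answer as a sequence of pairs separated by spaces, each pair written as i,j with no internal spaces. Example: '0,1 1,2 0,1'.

Answer: 2,3 1,2 0,1

Derivation:
Collision at t=5/7: particles 2 and 3 swap velocities; positions: p0=11/7 p1=57/7 p2=69/7 p3=69/7; velocities now: v0=-2 v1=3 v2=-3 v3=4
Collision at t=1: particles 1 and 2 swap velocities; positions: p0=1 p1=9 p2=9 p3=11; velocities now: v0=-2 v1=-3 v2=3 v3=4
Collision at t=9: particles 0 and 1 swap velocities; positions: p0=-15 p1=-15 p2=33 p3=43; velocities now: v0=-3 v1=-2 v2=3 v3=4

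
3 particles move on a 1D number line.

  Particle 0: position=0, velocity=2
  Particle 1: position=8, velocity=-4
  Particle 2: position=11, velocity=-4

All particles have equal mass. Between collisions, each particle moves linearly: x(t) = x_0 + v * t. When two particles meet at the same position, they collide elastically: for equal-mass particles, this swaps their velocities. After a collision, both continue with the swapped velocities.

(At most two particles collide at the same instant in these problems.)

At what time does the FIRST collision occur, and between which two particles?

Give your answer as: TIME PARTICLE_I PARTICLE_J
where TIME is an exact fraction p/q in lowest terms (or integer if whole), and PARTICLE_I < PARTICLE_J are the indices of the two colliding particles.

Answer: 4/3 0 1

Derivation:
Pair (0,1): pos 0,8 vel 2,-4 -> gap=8, closing at 6/unit, collide at t=4/3
Pair (1,2): pos 8,11 vel -4,-4 -> not approaching (rel speed 0 <= 0)
Earliest collision: t=4/3 between 0 and 1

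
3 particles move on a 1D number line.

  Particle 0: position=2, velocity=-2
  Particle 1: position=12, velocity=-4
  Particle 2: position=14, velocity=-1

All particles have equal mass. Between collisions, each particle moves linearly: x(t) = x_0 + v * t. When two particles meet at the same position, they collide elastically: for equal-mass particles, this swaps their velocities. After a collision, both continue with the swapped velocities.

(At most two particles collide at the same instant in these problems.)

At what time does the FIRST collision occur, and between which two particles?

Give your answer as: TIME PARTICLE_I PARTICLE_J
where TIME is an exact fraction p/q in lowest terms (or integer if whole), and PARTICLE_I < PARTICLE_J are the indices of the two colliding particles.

Pair (0,1): pos 2,12 vel -2,-4 -> gap=10, closing at 2/unit, collide at t=5
Pair (1,2): pos 12,14 vel -4,-1 -> not approaching (rel speed -3 <= 0)
Earliest collision: t=5 between 0 and 1

Answer: 5 0 1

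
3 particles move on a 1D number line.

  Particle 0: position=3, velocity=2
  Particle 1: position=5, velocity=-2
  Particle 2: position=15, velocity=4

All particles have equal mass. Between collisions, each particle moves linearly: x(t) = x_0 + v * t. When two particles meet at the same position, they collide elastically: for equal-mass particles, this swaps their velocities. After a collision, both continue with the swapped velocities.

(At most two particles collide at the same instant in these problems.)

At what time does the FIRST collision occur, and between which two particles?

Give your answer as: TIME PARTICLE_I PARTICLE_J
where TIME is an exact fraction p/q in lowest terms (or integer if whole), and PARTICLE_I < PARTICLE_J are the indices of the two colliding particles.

Pair (0,1): pos 3,5 vel 2,-2 -> gap=2, closing at 4/unit, collide at t=1/2
Pair (1,2): pos 5,15 vel -2,4 -> not approaching (rel speed -6 <= 0)
Earliest collision: t=1/2 between 0 and 1

Answer: 1/2 0 1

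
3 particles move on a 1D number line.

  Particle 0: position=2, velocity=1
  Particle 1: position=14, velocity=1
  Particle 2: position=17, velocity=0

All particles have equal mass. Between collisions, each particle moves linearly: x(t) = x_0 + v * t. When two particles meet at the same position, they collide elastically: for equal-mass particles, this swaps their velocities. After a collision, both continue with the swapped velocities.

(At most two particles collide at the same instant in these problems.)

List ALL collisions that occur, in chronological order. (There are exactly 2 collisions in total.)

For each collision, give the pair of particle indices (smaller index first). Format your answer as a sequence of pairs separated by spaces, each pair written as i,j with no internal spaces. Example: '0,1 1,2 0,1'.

Collision at t=3: particles 1 and 2 swap velocities; positions: p0=5 p1=17 p2=17; velocities now: v0=1 v1=0 v2=1
Collision at t=15: particles 0 and 1 swap velocities; positions: p0=17 p1=17 p2=29; velocities now: v0=0 v1=1 v2=1

Answer: 1,2 0,1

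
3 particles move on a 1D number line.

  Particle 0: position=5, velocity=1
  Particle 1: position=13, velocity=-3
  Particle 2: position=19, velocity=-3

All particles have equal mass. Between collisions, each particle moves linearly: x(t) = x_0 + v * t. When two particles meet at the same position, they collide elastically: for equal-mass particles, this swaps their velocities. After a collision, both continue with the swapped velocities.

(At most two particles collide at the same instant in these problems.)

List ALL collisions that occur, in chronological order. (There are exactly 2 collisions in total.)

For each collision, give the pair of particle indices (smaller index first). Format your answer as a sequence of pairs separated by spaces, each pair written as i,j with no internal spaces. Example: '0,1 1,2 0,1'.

Collision at t=2: particles 0 and 1 swap velocities; positions: p0=7 p1=7 p2=13; velocities now: v0=-3 v1=1 v2=-3
Collision at t=7/2: particles 1 and 2 swap velocities; positions: p0=5/2 p1=17/2 p2=17/2; velocities now: v0=-3 v1=-3 v2=1

Answer: 0,1 1,2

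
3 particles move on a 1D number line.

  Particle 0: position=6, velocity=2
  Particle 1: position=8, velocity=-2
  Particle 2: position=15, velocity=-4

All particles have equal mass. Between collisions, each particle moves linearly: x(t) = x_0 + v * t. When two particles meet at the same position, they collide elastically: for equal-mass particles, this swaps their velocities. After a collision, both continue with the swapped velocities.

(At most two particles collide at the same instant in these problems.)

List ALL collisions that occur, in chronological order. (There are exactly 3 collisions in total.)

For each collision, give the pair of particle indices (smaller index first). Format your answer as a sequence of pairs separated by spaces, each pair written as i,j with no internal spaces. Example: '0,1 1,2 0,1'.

Collision at t=1/2: particles 0 and 1 swap velocities; positions: p0=7 p1=7 p2=13; velocities now: v0=-2 v1=2 v2=-4
Collision at t=3/2: particles 1 and 2 swap velocities; positions: p0=5 p1=9 p2=9; velocities now: v0=-2 v1=-4 v2=2
Collision at t=7/2: particles 0 and 1 swap velocities; positions: p0=1 p1=1 p2=13; velocities now: v0=-4 v1=-2 v2=2

Answer: 0,1 1,2 0,1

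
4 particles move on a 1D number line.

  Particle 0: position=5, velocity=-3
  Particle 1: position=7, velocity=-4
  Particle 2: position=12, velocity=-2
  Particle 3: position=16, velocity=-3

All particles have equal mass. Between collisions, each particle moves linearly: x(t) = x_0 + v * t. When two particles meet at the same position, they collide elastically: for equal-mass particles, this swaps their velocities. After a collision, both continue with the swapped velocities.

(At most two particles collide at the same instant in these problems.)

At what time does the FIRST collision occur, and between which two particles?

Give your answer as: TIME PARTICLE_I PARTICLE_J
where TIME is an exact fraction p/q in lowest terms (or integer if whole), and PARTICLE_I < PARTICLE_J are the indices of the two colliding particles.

Pair (0,1): pos 5,7 vel -3,-4 -> gap=2, closing at 1/unit, collide at t=2
Pair (1,2): pos 7,12 vel -4,-2 -> not approaching (rel speed -2 <= 0)
Pair (2,3): pos 12,16 vel -2,-3 -> gap=4, closing at 1/unit, collide at t=4
Earliest collision: t=2 between 0 and 1

Answer: 2 0 1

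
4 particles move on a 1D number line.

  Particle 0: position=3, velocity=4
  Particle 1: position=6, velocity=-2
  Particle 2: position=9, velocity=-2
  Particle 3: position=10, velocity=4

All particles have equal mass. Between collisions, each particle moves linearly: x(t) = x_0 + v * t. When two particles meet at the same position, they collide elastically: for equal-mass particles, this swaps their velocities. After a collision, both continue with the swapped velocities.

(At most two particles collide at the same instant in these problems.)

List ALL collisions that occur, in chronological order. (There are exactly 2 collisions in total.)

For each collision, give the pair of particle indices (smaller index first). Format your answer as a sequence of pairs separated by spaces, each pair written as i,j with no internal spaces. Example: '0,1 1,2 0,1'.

Answer: 0,1 1,2

Derivation:
Collision at t=1/2: particles 0 and 1 swap velocities; positions: p0=5 p1=5 p2=8 p3=12; velocities now: v0=-2 v1=4 v2=-2 v3=4
Collision at t=1: particles 1 and 2 swap velocities; positions: p0=4 p1=7 p2=7 p3=14; velocities now: v0=-2 v1=-2 v2=4 v3=4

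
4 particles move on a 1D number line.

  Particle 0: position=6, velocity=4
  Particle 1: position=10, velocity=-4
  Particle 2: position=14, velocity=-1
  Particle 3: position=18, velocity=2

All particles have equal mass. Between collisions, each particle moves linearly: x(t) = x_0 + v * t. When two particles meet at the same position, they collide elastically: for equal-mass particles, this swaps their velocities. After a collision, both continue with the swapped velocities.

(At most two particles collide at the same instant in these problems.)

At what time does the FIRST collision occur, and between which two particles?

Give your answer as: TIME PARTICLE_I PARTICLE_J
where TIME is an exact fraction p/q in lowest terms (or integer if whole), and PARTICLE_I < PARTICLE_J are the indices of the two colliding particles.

Answer: 1/2 0 1

Derivation:
Pair (0,1): pos 6,10 vel 4,-4 -> gap=4, closing at 8/unit, collide at t=1/2
Pair (1,2): pos 10,14 vel -4,-1 -> not approaching (rel speed -3 <= 0)
Pair (2,3): pos 14,18 vel -1,2 -> not approaching (rel speed -3 <= 0)
Earliest collision: t=1/2 between 0 and 1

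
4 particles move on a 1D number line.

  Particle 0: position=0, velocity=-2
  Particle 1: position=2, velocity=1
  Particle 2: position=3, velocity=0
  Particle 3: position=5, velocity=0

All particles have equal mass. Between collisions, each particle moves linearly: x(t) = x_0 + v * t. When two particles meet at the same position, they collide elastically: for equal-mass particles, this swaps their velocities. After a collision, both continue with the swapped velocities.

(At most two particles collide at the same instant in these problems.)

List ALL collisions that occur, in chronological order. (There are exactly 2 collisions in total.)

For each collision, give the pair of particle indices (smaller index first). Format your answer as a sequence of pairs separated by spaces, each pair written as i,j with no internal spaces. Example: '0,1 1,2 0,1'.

Collision at t=1: particles 1 and 2 swap velocities; positions: p0=-2 p1=3 p2=3 p3=5; velocities now: v0=-2 v1=0 v2=1 v3=0
Collision at t=3: particles 2 and 3 swap velocities; positions: p0=-6 p1=3 p2=5 p3=5; velocities now: v0=-2 v1=0 v2=0 v3=1

Answer: 1,2 2,3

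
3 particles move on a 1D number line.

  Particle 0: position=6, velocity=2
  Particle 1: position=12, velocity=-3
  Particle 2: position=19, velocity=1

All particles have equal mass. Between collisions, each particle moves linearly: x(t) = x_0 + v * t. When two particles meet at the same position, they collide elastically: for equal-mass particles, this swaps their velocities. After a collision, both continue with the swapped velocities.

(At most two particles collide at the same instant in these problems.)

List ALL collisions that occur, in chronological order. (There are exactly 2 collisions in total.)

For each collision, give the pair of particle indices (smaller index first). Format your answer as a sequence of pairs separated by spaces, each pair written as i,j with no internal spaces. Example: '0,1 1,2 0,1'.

Answer: 0,1 1,2

Derivation:
Collision at t=6/5: particles 0 and 1 swap velocities; positions: p0=42/5 p1=42/5 p2=101/5; velocities now: v0=-3 v1=2 v2=1
Collision at t=13: particles 1 and 2 swap velocities; positions: p0=-27 p1=32 p2=32; velocities now: v0=-3 v1=1 v2=2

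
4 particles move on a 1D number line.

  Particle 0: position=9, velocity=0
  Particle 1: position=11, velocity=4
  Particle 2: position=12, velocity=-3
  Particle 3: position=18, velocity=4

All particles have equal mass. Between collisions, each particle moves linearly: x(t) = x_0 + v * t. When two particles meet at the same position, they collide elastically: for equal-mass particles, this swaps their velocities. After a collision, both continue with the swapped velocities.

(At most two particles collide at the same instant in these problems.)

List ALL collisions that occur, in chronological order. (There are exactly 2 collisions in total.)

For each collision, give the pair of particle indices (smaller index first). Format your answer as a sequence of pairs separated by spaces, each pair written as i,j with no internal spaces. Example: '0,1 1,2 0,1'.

Answer: 1,2 0,1

Derivation:
Collision at t=1/7: particles 1 and 2 swap velocities; positions: p0=9 p1=81/7 p2=81/7 p3=130/7; velocities now: v0=0 v1=-3 v2=4 v3=4
Collision at t=1: particles 0 and 1 swap velocities; positions: p0=9 p1=9 p2=15 p3=22; velocities now: v0=-3 v1=0 v2=4 v3=4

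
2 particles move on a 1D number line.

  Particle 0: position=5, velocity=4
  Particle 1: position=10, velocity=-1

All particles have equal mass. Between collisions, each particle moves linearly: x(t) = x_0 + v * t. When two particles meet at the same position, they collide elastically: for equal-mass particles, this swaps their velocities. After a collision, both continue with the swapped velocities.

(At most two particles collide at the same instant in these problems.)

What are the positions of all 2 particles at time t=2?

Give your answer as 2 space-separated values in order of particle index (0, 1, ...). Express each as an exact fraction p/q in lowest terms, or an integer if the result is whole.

Collision at t=1: particles 0 and 1 swap velocities; positions: p0=9 p1=9; velocities now: v0=-1 v1=4
Advance to t=2 (no further collisions before then); velocities: v0=-1 v1=4; positions = 8 13

Answer: 8 13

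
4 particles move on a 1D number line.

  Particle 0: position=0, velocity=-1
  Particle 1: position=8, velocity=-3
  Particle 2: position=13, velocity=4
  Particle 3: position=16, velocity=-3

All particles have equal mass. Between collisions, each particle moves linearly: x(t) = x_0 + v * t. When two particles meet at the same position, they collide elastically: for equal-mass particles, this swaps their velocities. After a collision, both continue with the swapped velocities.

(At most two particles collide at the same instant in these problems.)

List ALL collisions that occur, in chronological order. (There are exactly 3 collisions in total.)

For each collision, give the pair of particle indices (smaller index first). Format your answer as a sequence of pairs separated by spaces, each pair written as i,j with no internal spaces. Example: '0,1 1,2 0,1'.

Collision at t=3/7: particles 2 and 3 swap velocities; positions: p0=-3/7 p1=47/7 p2=103/7 p3=103/7; velocities now: v0=-1 v1=-3 v2=-3 v3=4
Collision at t=4: particles 0 and 1 swap velocities; positions: p0=-4 p1=-4 p2=4 p3=29; velocities now: v0=-3 v1=-1 v2=-3 v3=4
Collision at t=8: particles 1 and 2 swap velocities; positions: p0=-16 p1=-8 p2=-8 p3=45; velocities now: v0=-3 v1=-3 v2=-1 v3=4

Answer: 2,3 0,1 1,2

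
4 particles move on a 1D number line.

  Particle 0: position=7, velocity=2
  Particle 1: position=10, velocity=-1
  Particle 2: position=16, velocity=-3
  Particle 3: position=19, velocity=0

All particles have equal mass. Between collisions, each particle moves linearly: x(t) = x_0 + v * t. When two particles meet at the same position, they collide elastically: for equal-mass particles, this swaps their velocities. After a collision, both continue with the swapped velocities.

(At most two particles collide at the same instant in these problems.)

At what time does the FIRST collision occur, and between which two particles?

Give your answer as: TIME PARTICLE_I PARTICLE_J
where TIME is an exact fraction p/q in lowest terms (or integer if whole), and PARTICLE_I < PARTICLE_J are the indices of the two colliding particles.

Pair (0,1): pos 7,10 vel 2,-1 -> gap=3, closing at 3/unit, collide at t=1
Pair (1,2): pos 10,16 vel -1,-3 -> gap=6, closing at 2/unit, collide at t=3
Pair (2,3): pos 16,19 vel -3,0 -> not approaching (rel speed -3 <= 0)
Earliest collision: t=1 between 0 and 1

Answer: 1 0 1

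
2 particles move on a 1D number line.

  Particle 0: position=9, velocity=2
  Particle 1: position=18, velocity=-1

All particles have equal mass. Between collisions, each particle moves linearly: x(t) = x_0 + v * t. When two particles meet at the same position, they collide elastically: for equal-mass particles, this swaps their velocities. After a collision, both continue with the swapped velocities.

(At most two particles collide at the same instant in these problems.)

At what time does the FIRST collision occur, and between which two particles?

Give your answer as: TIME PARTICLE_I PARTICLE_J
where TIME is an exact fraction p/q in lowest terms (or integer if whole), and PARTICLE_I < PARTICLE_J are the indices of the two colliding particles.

Pair (0,1): pos 9,18 vel 2,-1 -> gap=9, closing at 3/unit, collide at t=3
Earliest collision: t=3 between 0 and 1

Answer: 3 0 1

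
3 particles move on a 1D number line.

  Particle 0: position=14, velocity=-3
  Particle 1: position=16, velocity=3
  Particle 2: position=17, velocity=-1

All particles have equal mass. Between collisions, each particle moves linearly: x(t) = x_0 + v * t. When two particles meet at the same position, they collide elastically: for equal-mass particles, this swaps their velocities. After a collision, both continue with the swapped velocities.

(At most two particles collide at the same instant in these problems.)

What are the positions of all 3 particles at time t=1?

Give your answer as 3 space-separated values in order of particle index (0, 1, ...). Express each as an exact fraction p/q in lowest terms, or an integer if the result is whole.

Collision at t=1/4: particles 1 and 2 swap velocities; positions: p0=53/4 p1=67/4 p2=67/4; velocities now: v0=-3 v1=-1 v2=3
Advance to t=1 (no further collisions before then); velocities: v0=-3 v1=-1 v2=3; positions = 11 16 19

Answer: 11 16 19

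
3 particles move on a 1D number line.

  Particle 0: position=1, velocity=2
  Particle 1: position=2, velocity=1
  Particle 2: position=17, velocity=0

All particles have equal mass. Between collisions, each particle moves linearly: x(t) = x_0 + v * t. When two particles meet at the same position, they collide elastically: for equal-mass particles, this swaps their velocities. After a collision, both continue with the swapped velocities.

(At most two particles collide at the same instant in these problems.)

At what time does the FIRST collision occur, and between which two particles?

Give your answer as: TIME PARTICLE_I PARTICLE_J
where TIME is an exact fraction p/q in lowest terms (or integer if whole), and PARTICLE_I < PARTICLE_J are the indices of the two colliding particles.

Pair (0,1): pos 1,2 vel 2,1 -> gap=1, closing at 1/unit, collide at t=1
Pair (1,2): pos 2,17 vel 1,0 -> gap=15, closing at 1/unit, collide at t=15
Earliest collision: t=1 between 0 and 1

Answer: 1 0 1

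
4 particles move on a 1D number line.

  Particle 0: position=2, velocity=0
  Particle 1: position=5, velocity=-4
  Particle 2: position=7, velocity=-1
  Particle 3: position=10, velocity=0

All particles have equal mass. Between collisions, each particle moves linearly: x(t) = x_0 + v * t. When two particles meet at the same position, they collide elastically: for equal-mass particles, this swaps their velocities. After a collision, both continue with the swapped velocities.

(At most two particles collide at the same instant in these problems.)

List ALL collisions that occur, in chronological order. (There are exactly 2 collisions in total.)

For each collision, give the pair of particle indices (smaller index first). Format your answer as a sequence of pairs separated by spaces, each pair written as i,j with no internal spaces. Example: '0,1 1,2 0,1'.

Answer: 0,1 1,2

Derivation:
Collision at t=3/4: particles 0 and 1 swap velocities; positions: p0=2 p1=2 p2=25/4 p3=10; velocities now: v0=-4 v1=0 v2=-1 v3=0
Collision at t=5: particles 1 and 2 swap velocities; positions: p0=-15 p1=2 p2=2 p3=10; velocities now: v0=-4 v1=-1 v2=0 v3=0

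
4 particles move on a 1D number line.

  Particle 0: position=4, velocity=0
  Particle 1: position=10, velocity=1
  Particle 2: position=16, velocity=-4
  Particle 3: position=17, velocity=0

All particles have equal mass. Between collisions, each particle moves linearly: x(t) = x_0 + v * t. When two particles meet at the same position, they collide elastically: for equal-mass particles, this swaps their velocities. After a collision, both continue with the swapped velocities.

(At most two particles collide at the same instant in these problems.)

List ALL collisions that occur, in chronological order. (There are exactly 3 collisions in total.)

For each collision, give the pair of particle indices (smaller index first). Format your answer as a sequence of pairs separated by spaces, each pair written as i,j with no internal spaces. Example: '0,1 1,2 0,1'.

Collision at t=6/5: particles 1 and 2 swap velocities; positions: p0=4 p1=56/5 p2=56/5 p3=17; velocities now: v0=0 v1=-4 v2=1 v3=0
Collision at t=3: particles 0 and 1 swap velocities; positions: p0=4 p1=4 p2=13 p3=17; velocities now: v0=-4 v1=0 v2=1 v3=0
Collision at t=7: particles 2 and 3 swap velocities; positions: p0=-12 p1=4 p2=17 p3=17; velocities now: v0=-4 v1=0 v2=0 v3=1

Answer: 1,2 0,1 2,3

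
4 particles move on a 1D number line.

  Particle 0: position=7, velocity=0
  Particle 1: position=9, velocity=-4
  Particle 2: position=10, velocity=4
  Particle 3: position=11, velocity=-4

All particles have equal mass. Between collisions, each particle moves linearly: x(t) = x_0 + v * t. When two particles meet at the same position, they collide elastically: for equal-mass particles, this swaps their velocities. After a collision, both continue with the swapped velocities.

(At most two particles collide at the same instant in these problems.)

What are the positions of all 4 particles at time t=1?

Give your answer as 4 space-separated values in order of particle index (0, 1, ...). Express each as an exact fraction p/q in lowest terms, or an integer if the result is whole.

Answer: 5 7 7 14

Derivation:
Collision at t=1/8: particles 2 and 3 swap velocities; positions: p0=7 p1=17/2 p2=21/2 p3=21/2; velocities now: v0=0 v1=-4 v2=-4 v3=4
Collision at t=1/2: particles 0 and 1 swap velocities; positions: p0=7 p1=7 p2=9 p3=12; velocities now: v0=-4 v1=0 v2=-4 v3=4
Collision at t=1: particles 1 and 2 swap velocities; positions: p0=5 p1=7 p2=7 p3=14; velocities now: v0=-4 v1=-4 v2=0 v3=4
Advance to t=1 (no further collisions before then); velocities: v0=-4 v1=-4 v2=0 v3=4; positions = 5 7 7 14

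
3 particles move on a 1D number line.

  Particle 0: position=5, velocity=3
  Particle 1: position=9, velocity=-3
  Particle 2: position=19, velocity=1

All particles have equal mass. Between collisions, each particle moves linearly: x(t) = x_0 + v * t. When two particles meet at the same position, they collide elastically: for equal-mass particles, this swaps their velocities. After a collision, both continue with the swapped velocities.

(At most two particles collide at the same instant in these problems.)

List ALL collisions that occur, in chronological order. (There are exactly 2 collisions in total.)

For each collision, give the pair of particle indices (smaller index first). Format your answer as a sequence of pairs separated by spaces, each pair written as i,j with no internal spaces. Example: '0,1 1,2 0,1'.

Collision at t=2/3: particles 0 and 1 swap velocities; positions: p0=7 p1=7 p2=59/3; velocities now: v0=-3 v1=3 v2=1
Collision at t=7: particles 1 and 2 swap velocities; positions: p0=-12 p1=26 p2=26; velocities now: v0=-3 v1=1 v2=3

Answer: 0,1 1,2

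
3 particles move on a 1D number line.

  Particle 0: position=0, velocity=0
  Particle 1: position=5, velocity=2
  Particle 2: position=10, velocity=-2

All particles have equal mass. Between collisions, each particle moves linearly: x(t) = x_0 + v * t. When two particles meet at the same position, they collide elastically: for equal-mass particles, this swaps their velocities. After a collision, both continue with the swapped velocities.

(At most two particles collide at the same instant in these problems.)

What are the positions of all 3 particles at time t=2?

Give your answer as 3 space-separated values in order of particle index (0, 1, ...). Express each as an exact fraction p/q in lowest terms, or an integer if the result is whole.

Answer: 0 6 9

Derivation:
Collision at t=5/4: particles 1 and 2 swap velocities; positions: p0=0 p1=15/2 p2=15/2; velocities now: v0=0 v1=-2 v2=2
Advance to t=2 (no further collisions before then); velocities: v0=0 v1=-2 v2=2; positions = 0 6 9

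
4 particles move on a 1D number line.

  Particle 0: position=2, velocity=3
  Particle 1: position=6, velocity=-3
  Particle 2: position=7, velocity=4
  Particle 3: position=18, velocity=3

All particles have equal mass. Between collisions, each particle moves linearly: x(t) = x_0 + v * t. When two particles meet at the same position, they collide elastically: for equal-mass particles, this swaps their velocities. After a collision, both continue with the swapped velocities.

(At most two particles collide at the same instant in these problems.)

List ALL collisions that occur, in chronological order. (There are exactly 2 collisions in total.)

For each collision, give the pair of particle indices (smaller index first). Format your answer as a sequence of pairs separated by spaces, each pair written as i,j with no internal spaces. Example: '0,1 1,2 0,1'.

Answer: 0,1 2,3

Derivation:
Collision at t=2/3: particles 0 and 1 swap velocities; positions: p0=4 p1=4 p2=29/3 p3=20; velocities now: v0=-3 v1=3 v2=4 v3=3
Collision at t=11: particles 2 and 3 swap velocities; positions: p0=-27 p1=35 p2=51 p3=51; velocities now: v0=-3 v1=3 v2=3 v3=4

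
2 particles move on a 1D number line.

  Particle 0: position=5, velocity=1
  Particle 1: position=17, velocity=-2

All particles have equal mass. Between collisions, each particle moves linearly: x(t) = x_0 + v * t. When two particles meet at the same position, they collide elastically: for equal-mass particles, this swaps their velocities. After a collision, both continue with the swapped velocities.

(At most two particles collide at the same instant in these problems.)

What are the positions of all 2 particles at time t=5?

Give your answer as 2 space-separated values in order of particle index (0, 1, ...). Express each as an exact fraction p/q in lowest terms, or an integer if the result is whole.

Collision at t=4: particles 0 and 1 swap velocities; positions: p0=9 p1=9; velocities now: v0=-2 v1=1
Advance to t=5 (no further collisions before then); velocities: v0=-2 v1=1; positions = 7 10

Answer: 7 10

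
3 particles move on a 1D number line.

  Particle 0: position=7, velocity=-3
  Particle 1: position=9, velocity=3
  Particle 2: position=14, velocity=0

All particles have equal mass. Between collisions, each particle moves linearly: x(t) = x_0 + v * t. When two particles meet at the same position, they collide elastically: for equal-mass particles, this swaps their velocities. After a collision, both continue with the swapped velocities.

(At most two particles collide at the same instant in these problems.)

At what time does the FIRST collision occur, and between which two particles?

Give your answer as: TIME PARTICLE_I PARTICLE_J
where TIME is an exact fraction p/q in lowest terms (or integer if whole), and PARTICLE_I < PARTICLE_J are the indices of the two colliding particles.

Pair (0,1): pos 7,9 vel -3,3 -> not approaching (rel speed -6 <= 0)
Pair (1,2): pos 9,14 vel 3,0 -> gap=5, closing at 3/unit, collide at t=5/3
Earliest collision: t=5/3 between 1 and 2

Answer: 5/3 1 2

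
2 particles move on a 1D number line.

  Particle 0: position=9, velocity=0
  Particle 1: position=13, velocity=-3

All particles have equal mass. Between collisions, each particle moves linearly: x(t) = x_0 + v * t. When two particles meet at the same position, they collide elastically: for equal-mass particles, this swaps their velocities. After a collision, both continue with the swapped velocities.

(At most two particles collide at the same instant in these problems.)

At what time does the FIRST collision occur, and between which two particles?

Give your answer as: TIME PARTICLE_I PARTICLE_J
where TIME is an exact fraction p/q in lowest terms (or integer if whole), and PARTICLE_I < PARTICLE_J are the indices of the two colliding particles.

Pair (0,1): pos 9,13 vel 0,-3 -> gap=4, closing at 3/unit, collide at t=4/3
Earliest collision: t=4/3 between 0 and 1

Answer: 4/3 0 1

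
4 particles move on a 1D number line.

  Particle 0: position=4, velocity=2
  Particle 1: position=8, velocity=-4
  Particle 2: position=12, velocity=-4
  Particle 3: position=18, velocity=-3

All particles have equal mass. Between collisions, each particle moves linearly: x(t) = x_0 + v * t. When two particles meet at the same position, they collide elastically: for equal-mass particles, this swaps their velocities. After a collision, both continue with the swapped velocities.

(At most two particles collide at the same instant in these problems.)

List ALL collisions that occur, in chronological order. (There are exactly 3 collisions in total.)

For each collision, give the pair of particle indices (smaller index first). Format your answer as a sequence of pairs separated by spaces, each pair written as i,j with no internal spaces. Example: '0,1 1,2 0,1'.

Answer: 0,1 1,2 2,3

Derivation:
Collision at t=2/3: particles 0 and 1 swap velocities; positions: p0=16/3 p1=16/3 p2=28/3 p3=16; velocities now: v0=-4 v1=2 v2=-4 v3=-3
Collision at t=4/3: particles 1 and 2 swap velocities; positions: p0=8/3 p1=20/3 p2=20/3 p3=14; velocities now: v0=-4 v1=-4 v2=2 v3=-3
Collision at t=14/5: particles 2 and 3 swap velocities; positions: p0=-16/5 p1=4/5 p2=48/5 p3=48/5; velocities now: v0=-4 v1=-4 v2=-3 v3=2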